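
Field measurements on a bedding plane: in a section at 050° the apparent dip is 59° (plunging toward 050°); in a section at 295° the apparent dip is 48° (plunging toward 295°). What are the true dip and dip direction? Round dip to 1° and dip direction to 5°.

Represent each trace as a vector plunging at its apparent dip toward its trend (east-north-up frame): v₁ = (0.395, 0.331, -0.857), v₂ = (-0.606, 0.283, -0.743).
Cross product v₁ × v₂ gives the pole to the plane: n ∝ (-0.004, 0.813, 0.312).
tan δ = √(n_x²+n_y²)/n_z = 0.813/0.312, so δ = 69.0°.
Dip direction = atan2(-0.004, 0.813) = 360° (azimuth of n's horizontal projection).

true dip 69°, dip direction 000°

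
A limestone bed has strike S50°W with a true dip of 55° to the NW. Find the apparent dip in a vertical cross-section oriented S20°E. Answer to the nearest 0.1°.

The section lies 70° from the strike.
tan(apparent dip) = tan 55° · sin 70° = 1.3420
α = arctan(1.3420) = 53.31°

53.3°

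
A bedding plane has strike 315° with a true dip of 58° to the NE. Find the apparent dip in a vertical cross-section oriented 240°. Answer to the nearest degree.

Angle between strike (315°) and section (240°): β = 75°.
tan(apparent dip) = tan 58° · sin 75° = 1.5458
α = arctan(1.5458) = 57.10°

57°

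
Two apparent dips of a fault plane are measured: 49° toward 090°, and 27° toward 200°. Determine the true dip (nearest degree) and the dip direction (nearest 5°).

true dip 56°, dip direction 130°

The two traces are lines in the plane: v₁ = (sin 90°·cos 49°, cos 90°·cos 49°, −sin 49°), v₂ = (sin 200°·cos 27°, cos 200°·cos 27°, −sin 27°).
n = v₁ × v₂ = (0.632, -0.528, 0.549) (taken with n_z > 0).
tan δ = √(n_x²+n_y²)/n_z = 0.823/0.549, so δ = 56.3°.
Dip direction = atan2(0.632, -0.528) = 130° (azimuth of n's horizontal projection).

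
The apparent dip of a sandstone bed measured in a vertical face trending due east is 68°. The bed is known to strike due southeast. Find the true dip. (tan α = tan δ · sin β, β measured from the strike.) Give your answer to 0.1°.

74.1°

β = acute angle between strike due southeast and section due east = 45°.
tan δ = tan α / sin β = tan 68° / sin 45° = 2.4751 / 0.7071 = 3.5003
true dip = arctan 3.5003 = 74.06°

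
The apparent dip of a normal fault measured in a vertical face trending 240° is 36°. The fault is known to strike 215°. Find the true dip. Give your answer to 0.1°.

The section is 25° from the strike.
tan(true dip) = tan 36° / sin 25° = 1.7191
δ = arctan(1.7191) = 59.81°

59.8°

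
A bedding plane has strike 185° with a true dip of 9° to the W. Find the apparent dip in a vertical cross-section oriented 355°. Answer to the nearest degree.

The section lies 10° from the strike.
tan(apparent dip) = tan 9° · sin 10° = 0.0275
α = arctan(0.0275) = 1.58°

2°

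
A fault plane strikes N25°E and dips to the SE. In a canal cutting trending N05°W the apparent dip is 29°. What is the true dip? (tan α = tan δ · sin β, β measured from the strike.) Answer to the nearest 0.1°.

β = acute angle between strike N25°E and section N05°W = 30°.
tan(true dip) = tan 29° / sin 30° = 1.1086
true dip = arctan 1.1086 = 47.95°

47.9°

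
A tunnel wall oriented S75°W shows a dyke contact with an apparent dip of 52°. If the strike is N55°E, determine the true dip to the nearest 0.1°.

β = acute angle between strike N55°E and section S75°W = 20°.
tan δ = tan α / sin β = tan 52° / sin 20° = 1.2799 / 0.3420 = 3.7423
true dip = arctan 3.7423 = 75.04°

75.0°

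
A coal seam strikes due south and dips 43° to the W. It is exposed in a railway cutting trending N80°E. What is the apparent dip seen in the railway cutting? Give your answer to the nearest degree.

Angle between strike (due south) and section (N80°E): β = 80°.
tan α = tan 43° × sin 80° = 0.9325 × 0.9848 = 0.9183
α = arctan(0.9183) = 42.56°

43°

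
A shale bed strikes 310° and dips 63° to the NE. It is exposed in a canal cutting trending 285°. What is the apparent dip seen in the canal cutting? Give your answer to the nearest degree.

The section lies 25° from the strike.
tan(apparent dip) = tan 63° · sin 25° = 0.8294
apparent dip = arctan 0.8294 = 39.67°

40°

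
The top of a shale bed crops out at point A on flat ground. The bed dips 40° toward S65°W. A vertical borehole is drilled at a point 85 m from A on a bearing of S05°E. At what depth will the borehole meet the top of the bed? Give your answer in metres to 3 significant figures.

24.4 m

The hole lies 70° from the dip direction, so the down-dip offset is 85 × cos 70° = 29.07 m.
Depth = down-dip offset × tan(dip) = 29.07 × tan 40° = 29.07 × 0.8391
Depth = 24.39 m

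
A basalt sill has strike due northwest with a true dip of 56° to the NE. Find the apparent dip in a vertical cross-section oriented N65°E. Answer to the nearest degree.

The section lies 70° from the strike.
tan α = tan 56° × sin 70° = 1.4826 × 0.9397 = 1.3932
α = arctan(1.3932) = 54.33°

54°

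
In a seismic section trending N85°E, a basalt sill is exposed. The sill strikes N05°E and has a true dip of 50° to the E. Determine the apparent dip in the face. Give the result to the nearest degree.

The section lies 80° from the strike.
tan α = tan 50° × sin 80° = 1.1918 × 0.9848 = 1.1736
apparent dip = arctan 1.1736 = 49.57°

50°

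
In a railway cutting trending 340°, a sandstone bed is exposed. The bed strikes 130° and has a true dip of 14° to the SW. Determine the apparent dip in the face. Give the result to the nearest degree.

Angle between strike (130°) and section (340°): β = 30°.
tan(apparent dip) = tan 14° · sin 30° = 0.1247
α = arctan(0.1247) = 7.11°

7°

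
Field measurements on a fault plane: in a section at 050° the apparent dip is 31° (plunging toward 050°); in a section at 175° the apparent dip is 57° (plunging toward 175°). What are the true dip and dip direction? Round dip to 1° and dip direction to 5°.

true dip 67°, dip direction 125°

The two traces are lines in the plane: v₁ = (sin 50°·cos 31°, cos 50°·cos 31°, −sin 31°), v₂ = (sin 175°·cos 57°, cos 175°·cos 57°, −sin 57°).
n = v₁ × v₂ = (0.742, -0.526, 0.382) (taken with n_z > 0).
Dip δ = arctan(|n_h|/n_z) = arctan(0.909/0.382) = 67.2°.
The horizontal component of n points toward azimuth atan2(n_x, n_y) = 125°, the dip direction.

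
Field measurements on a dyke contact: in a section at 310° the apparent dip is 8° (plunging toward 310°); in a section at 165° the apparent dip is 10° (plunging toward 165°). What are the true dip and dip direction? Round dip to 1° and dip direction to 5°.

Each apparent-dip line lies in the plane. As unit vectors (x east, y north, z up), v₁ plunges 8°→310° and v₂ plunges 10°→165°.
n = v₁ × v₂ = (-0.243, -0.167, 0.559) (taken with n_z > 0).
tan δ = √(n_x²+n_y²)/n_z = 0.295/0.559, so δ = 27.8°.
Dip direction = azimuth of (n_x, n_y) = atan2(-0.243, -0.167) = 235°.

true dip 28°, dip direction 235°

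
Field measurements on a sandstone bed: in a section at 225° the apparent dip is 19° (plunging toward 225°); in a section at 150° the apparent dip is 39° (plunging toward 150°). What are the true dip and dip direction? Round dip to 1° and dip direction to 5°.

Each apparent-dip line lies in the plane. As unit vectors (x east, y north, z up), v₁ plunges 19°→225° and v₂ plunges 39°→150°.
n = v₁ × v₂ = (0.202, -0.547, 0.710) (taken with n_z > 0).
Dip δ = arctan(|n_h|/n_z) = arctan(0.583/0.710) = 39.4°.
The horizontal component of n points toward azimuth atan2(n_x, n_y) = 160°, the dip direction.

true dip 39°, dip direction 160°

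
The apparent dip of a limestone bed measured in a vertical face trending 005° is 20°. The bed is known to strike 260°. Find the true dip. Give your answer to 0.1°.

20.6°

β = acute angle between strike 260° and section 005° = 75°.
tan δ = tan α / sin β = tan 20° / sin 75° = 0.3640 / 0.9659 = 0.3768
true dip = arctan 0.3768 = 20.65°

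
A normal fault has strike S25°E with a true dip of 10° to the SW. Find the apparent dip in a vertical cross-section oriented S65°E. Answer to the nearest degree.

6°

Angle between strike (S25°E) and section (S65°E): β = 40°.
tan α = tan 10° × sin 40° = 0.1763 × 0.6428 = 0.1133
apparent dip = arctan 0.1133 = 6.47°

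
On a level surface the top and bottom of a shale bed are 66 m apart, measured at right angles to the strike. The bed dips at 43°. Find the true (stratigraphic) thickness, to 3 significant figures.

True thickness t = w · sin(dip) = 66 × sin 43°
t = 66 × 0.6820 = 45.012 m

45.0 m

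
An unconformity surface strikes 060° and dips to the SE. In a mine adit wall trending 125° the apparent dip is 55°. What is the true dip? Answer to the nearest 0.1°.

The section is 65° from the strike.
tan(true dip) = tan 55° / sin 65° = 1.5758
δ = arctan(1.5758) = 57.60°

57.6°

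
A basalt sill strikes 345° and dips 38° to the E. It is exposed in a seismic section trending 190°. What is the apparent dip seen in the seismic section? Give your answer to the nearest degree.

Angle between strike (345°) and section (190°): β = 25°.
tan α = tan 38° × sin 25° = 0.7813 × 0.4226 = 0.3302
apparent dip = arctan 0.3302 = 18.27°

18°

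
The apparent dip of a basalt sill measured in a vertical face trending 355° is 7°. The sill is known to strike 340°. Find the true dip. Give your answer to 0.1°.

The section is 15° from the strike.
tan δ = tan α / sin β = tan 7° / sin 15° = 0.1228 / 0.2588 = 0.4744
true dip = arctan 0.4744 = 25.38°

25.4°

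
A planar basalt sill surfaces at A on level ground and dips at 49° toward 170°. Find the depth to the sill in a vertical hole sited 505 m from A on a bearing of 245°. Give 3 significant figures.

150 m

The hole lies 75° from the dip direction, so the down-dip offset is 505 × cos 75° = 130.70 m.
Depth = down-dip offset × tan(dip) = 130.70 × tan 49° = 130.70 × 1.1504
Depth = 150.36 m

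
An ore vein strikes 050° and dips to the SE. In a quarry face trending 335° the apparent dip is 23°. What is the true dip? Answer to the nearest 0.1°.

23.7°

β = acute angle between strike 050° and section 335° = 75°.
tan(true dip) = tan 23° / sin 75° = 0.4394
true dip = arctan 0.4394 = 23.72°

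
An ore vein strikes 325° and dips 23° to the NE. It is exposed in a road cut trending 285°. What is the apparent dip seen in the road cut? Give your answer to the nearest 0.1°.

15.3°

The section lies 40° from the strike.
tan α = tan 23° × sin 40° = 0.4245 × 0.6428 = 0.2728
apparent dip = arctan 0.2728 = 15.26°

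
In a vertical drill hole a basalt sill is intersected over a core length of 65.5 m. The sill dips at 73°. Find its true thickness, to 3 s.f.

19.2 m

True thickness t = h · cos(dip) = 65.5 × cos 73°
t = 65.5 × 0.2924 = 19.150 m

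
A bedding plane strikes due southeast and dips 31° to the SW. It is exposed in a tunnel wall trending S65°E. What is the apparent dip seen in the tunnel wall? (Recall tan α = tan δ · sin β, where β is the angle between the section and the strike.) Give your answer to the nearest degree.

12°

Angle between strike (due southeast) and section (S65°E): β = 20°.
tan(apparent dip) = tan 31° · sin 20° = 0.2055
apparent dip = arctan 0.2055 = 11.61°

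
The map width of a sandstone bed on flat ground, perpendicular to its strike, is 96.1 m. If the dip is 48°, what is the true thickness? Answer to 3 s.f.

71.4 m

True thickness t = w · sin(dip) = 96.1 × sin 48°
t = 96.1 × 0.7431 = 71.416 m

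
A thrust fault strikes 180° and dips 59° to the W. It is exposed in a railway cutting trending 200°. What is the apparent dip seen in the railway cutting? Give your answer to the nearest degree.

30°

The strike is 180° and the section trends 200°; the acute angle between them is β = 20°.
tan(apparent dip) = tan 59° · sin 20° = 0.5692
apparent dip = arctan 0.5692 = 29.65°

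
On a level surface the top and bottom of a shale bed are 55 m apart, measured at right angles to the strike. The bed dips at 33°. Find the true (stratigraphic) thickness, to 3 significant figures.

True thickness t = w · sin(dip) = 55 × sin 33°
t = 55 × 0.5446 = 29.955 m

30.0 m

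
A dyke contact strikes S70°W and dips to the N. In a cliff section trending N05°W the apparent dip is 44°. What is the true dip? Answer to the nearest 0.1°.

β = acute angle between strike S70°W and section N05°W = 75°.
tan δ = tan α / sin β = tan 44° / sin 75° = 0.9657 / 0.9659 = 0.9998
δ = arctan(0.9998) = 44.99°

45.0°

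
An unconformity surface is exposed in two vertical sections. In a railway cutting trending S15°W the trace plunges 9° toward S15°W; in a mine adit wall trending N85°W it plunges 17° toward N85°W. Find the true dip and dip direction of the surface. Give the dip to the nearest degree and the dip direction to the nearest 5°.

Each apparent-dip line lies in the plane. As unit vectors (x east, y north, z up), v₁ plunges 9°→S15°W and v₂ plunges 17°→N85°W.
n = v₁ × v₂ = (-0.292, -0.074, 0.930) (taken with n_z > 0).
Dip δ = arctan(|n_h|/n_z) = arctan(0.301/0.930) = 17.9°.
Dip direction = azimuth of (n_x, n_y) = atan2(-0.292, -0.074) = 256°.

true dip 18°, dip direction 255°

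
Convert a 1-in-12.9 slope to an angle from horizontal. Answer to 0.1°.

4.4°

tan θ = 1/12.9 = 0.0775
θ = arctan(0.0775) = 4.43°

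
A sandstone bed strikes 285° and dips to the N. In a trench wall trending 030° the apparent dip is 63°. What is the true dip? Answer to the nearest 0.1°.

63.8°

β = acute angle between strike 285° and section 030° = 75°.
tan(true dip) = tan 63° / sin 75° = 2.0318
true dip = arctan 2.0318 = 63.80°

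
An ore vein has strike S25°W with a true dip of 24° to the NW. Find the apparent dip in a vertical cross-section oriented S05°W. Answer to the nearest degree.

The section lies 20° from the strike.
tan α = tan 24° × sin 20° = 0.4452 × 0.3420 = 0.1523
apparent dip = arctan 0.1523 = 8.66°

9°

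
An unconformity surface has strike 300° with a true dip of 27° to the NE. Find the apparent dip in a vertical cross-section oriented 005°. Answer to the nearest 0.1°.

The section lies 65° from the strike.
tan α = tan 27° × sin 65° = 0.5095 × 0.9063 = 0.4618
α = arctan(0.4618) = 24.79°

24.8°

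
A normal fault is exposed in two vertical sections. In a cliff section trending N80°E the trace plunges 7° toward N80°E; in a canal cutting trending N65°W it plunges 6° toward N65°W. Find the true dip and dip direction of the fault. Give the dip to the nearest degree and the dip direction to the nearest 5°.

Each apparent-dip line lies in the plane. As unit vectors (x east, y north, z up), v₁ plunges 7°→N80°E and v₂ plunges 6°→N65°W.
Cross product v₁ × v₂ gives the pole to the plane: n ∝ (0.033, 0.212, 0.566).
tan δ = √(n_x²+n_y²)/n_z = 0.215/0.566, so δ = 20.8°.
Dip direction = azimuth of (n_x, n_y) = atan2(0.033, 0.212) = 9°.

true dip 21°, dip direction 010°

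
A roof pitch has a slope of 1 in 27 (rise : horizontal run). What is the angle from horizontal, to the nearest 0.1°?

2.1°

tan θ = 1/27 = 0.0370
θ = arctan(0.0370) = 2.12°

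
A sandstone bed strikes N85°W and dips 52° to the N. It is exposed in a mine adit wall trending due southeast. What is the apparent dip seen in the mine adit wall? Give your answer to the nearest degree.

The section lies 40° from the strike.
tan α = tan 52° × sin 40° = 1.2799 × 0.6428 = 0.8227
α = arctan(0.8227) = 39.45°

39°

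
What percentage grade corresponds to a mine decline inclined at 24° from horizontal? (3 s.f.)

44.5%

grade % = 100 × tan 24° = 100 × 0.4452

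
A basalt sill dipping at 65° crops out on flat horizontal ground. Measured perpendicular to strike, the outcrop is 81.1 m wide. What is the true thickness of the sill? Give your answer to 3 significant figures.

73.5 m

True thickness t = w · sin(dip) = 81.1 × sin 65°
t = 81.1 × 0.9063 = 73.502 m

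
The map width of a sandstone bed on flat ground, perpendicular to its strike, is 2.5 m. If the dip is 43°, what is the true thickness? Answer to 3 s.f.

True thickness t = w · sin(dip) = 2.5 × sin 43°
t = 2.5 × 0.6820 = 1.705 m

1.70 m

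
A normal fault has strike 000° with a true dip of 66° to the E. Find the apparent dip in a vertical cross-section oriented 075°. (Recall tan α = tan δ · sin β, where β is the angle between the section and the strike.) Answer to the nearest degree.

65°

The section lies 75° from the strike.
tan α = tan 66° × sin 75° = 2.2460 × 0.9659 = 2.1695
α = arctan(2.1695) = 65.25°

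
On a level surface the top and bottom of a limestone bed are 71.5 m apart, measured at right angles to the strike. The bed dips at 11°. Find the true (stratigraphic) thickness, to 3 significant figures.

13.6 m

True thickness t = w · sin(dip) = 71.5 × sin 11°
t = 71.5 × 0.1908 = 13.643 m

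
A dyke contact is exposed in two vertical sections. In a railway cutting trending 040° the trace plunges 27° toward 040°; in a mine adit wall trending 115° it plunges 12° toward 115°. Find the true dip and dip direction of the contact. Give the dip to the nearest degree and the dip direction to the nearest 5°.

true dip 27°, dip direction 050°

Represent each trace as a vector plunging at its apparent dip toward its trend (east-north-up frame): v₁ = (0.573, 0.683, -0.454), v₂ = (0.887, -0.413, -0.208).
Cross product v₁ × v₂ gives the pole to the plane: n ∝ (0.330, 0.283, 0.842).
True dip = arccos(n_z / |n|) = arccos(0.8885) = 27.3°.
Dip direction = azimuth of (n_x, n_y) = atan2(0.330, 0.283) = 49°.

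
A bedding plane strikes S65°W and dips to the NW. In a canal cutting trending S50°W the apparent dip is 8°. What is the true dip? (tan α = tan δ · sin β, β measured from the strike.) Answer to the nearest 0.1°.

28.5°

β = acute angle between strike S65°W and section S50°W = 15°.
tan(true dip) = tan 8° / sin 15° = 0.5430
true dip = arctan 0.5430 = 28.50°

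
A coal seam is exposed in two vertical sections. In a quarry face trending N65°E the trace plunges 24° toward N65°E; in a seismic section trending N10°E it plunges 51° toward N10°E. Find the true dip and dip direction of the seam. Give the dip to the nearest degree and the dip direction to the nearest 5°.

Represent each trace as a vector plunging at its apparent dip toward its trend (east-north-up frame): v₁ = (0.828, 0.386, -0.407), v₂ = (0.109, 0.620, -0.777).
n = v₁ × v₂ = (-0.048, 0.599, 0.471) (taken with n_z > 0).
True dip = arccos(n_z / |n|) = arccos(0.6168) = 51.9°.
Dip direction = atan2(-0.048, 0.599) = 355° (azimuth of n's horizontal projection).

true dip 52°, dip direction 355°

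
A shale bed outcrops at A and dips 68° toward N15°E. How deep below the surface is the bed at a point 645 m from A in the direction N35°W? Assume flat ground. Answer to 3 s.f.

The hole lies 50° from the dip direction, so the down-dip offset is 645 × cos 50° = 414.60 m.
Depth = down-dip offset × tan(dip) = 414.60 × tan 68° = 414.60 × 2.4751
Depth = 1026.17 m

1030 m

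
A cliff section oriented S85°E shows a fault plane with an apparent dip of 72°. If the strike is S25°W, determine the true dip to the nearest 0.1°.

73.0°

The section is 70° from the strike.
tan δ = tan α / sin β = tan 72° / sin 70° = 3.0777 / 0.9397 = 3.2752
δ = arctan(3.2752) = 73.02°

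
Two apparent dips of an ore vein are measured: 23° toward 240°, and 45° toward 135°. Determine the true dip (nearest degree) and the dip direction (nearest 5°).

The two traces are lines in the plane: v₁ = (sin 240°·cos 23°, cos 240°·cos 23°, −sin 23°), v₂ = (sin 135°·cos 45°, cos 135°·cos 45°, −sin 45°).
Cross product v₁ × v₂ gives the pole to the plane: n ∝ (0.130, -0.759, 0.629).
True dip = arccos(n_z / |n|) = arccos(0.6324) = 50.8°.
The horizontal component of n points toward azimuth atan2(n_x, n_y) = 170°, the dip direction.

true dip 51°, dip direction 170°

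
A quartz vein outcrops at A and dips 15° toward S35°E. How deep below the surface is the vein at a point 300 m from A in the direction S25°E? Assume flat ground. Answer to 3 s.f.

The hole lies 10° from the dip direction, so the down-dip offset is 300 × cos 10° = 295.44 m.
Depth = down-dip offset × tan(dip) = 295.44 × tan 15° = 295.44 × 0.2679
Depth = 79.16 m

79.2 m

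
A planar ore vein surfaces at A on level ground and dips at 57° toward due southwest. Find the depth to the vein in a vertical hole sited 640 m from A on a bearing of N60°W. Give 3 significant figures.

The hole lies 75° from the dip direction, so the down-dip offset is 640 × cos 75° = 165.64 m.
Depth = down-dip offset × tan(dip) = 165.64 × tan 57° = 165.64 × 1.5399
Depth = 255.07 m

255 m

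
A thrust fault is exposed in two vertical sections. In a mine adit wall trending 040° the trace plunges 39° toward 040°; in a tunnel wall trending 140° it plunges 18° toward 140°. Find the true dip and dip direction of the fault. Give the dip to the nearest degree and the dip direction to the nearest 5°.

The two traces are lines in the plane: v₁ = (sin 40°·cos 39°, cos 40°·cos 39°, −sin 39°), v₂ = (sin 140°·cos 18°, cos 140°·cos 18°, −sin 18°).
Cross product v₁ × v₂ gives the pole to the plane: n ∝ (0.642, 0.230, 0.728).
tan δ = √(n_x²+n_y²)/n_z = 0.683/0.728, so δ = 43.2°.
Dip direction = atan2(0.642, 0.230) = 70° (azimuth of n's horizontal projection).

true dip 43°, dip direction 070°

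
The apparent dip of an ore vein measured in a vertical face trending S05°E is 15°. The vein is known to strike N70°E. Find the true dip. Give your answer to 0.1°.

β = acute angle between strike N70°E and section S05°E = 75°.
tan(true dip) = tan 15° / sin 75° = 0.2774
δ = arctan(0.2774) = 15.50°

15.5°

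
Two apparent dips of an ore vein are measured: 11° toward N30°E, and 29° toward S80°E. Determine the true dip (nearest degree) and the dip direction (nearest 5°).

The two traces are lines in the plane: v₁ = (sin 30°·cos 11°, cos 30°·cos 11°, −sin 11°), v₂ = (sin 100°·cos 29°, cos 100°·cos 29°, −sin 29°).
n = v₁ × v₂ = (0.441, -0.074, 0.807) (taken with n_z > 0).
True dip = arccos(n_z / |n|) = arccos(0.8746) = 29.0°.
Dip direction = azimuth of (n_x, n_y) = atan2(0.441, -0.074) = 99°.

true dip 29°, dip direction 100°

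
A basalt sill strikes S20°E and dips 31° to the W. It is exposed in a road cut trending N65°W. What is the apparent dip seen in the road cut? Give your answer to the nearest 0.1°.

The strike is S20°E and the section trends N65°W; the acute angle between them is β = 45°.
tan(apparent dip) = tan 31° · sin 45° = 0.4249
apparent dip = arctan 0.4249 = 23.02°

23.0°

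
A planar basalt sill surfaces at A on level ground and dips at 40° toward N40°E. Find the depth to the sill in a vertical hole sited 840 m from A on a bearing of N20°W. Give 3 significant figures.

The hole lies 60° from the dip direction, so the down-dip offset is 840 × cos 60° = 420.00 m.
Depth = down-dip offset × tan(dip) = 420.00 × tan 40° = 420.00 × 0.8391
Depth = 352.42 m

352 m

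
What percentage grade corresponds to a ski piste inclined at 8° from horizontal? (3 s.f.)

14.1%

grade % = 100 × tan 8° = 100 × 0.1405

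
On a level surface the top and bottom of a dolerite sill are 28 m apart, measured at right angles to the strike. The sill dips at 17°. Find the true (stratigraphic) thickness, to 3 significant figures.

8.19 m

True thickness t = w · sin(dip) = 28 × sin 17°
t = 28 × 0.2924 = 8.186 m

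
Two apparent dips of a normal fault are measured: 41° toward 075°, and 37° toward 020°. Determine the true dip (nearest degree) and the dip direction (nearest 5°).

true dip 43°, dip direction 055°

Each apparent-dip line lies in the plane. As unit vectors (x east, y north, z up), v₁ plunges 41°→075° and v₂ plunges 37°→020°.
The plane normal is n = v₁ × v₂ ∝ (0.375, 0.260, 0.494).
True dip = arccos(n_z / |n|) = arccos(0.7347) = 42.7°.
The horizontal component of n points toward azimuth atan2(n_x, n_y) = 55°, the dip direction.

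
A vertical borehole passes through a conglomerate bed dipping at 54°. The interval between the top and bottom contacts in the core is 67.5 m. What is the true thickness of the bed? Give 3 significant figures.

True thickness t = h · cos(dip) = 67.5 × cos 54°
t = 67.5 × 0.5878 = 39.676 m

39.7 m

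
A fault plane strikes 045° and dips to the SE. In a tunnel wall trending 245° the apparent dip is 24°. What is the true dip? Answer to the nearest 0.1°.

The section is 20° from the strike.
tan(true dip) = tan 24° / sin 20° = 1.3018
δ = arctan(1.3018) = 52.47°

52.5°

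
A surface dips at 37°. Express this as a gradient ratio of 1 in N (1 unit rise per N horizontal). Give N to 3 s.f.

1 in 1.33

1 : N means tan θ = 1/N, so N = 1/tan 37° = 1/0.7536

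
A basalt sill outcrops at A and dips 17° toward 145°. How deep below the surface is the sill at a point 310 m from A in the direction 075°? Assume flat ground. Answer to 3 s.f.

32.4 m

The hole lies 70° from the dip direction, so the down-dip offset is 310 × cos 70° = 106.03 m.
Depth = down-dip offset × tan(dip) = 106.03 × tan 17° = 106.03 × 0.3057
Depth = 32.42 m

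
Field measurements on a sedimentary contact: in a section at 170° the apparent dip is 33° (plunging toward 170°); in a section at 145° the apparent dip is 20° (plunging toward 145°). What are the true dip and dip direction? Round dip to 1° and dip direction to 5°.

true dip 40°, dip direction 210°

Each apparent-dip line lies in the plane. As unit vectors (x east, y north, z up), v₁ plunges 33°→170° and v₂ plunges 20°→145°.
The plane normal is n = v₁ × v₂ ∝ (-0.137, -0.244, 0.333).
Dip δ = arctan(|n_h|/n_z) = arctan(0.279/0.333) = 40.0°.
Dip direction = atan2(-0.137, -0.244) = 209° (azimuth of n's horizontal projection).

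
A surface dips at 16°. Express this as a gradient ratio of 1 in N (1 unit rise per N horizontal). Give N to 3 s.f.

1 : N means tan θ = 1/N, so N = 1/tan 16° = 1/0.2867

1 in 3.49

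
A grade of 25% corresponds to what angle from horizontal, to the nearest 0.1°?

14.0°

tan θ = 25/100 = 0.2500
θ = arctan(0.2500) = 14.04°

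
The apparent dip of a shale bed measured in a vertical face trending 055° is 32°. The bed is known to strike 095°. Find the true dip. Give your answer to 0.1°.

The section is 40° from the strike.
tan(true dip) = tan 32° / sin 40° = 0.9721
δ = arctan(0.9721) = 44.19°

44.2°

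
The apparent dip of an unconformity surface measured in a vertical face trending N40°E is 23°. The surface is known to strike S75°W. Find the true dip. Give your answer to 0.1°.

β = acute angle between strike S75°W and section N40°E = 35°.
tan(true dip) = tan 23° / sin 35° = 0.7400
true dip = arctan 0.7400 = 36.50°

36.5°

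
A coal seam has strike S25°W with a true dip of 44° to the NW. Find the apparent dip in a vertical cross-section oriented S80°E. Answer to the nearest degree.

The strike is S25°W and the section trends S80°E; the acute angle between them is β = 75°.
tan(apparent dip) = tan 44° · sin 75° = 0.9328
apparent dip = arctan 0.9328 = 43.01°

43°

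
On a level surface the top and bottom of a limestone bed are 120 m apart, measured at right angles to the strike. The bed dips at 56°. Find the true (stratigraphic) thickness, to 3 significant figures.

True thickness t = w · sin(dip) = 120 × sin 56°
t = 120 × 0.8290 = 99.485 m

99.5 m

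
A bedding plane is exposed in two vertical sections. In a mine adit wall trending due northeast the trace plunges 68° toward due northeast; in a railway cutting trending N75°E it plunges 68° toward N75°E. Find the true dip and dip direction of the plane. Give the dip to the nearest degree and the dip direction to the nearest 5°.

true dip 69°, dip direction 060°

Represent each trace as a vector plunging at its apparent dip toward its trend (east-north-up frame): v₁ = (0.265, 0.265, -0.927), v₂ = (0.362, 0.097, -0.927).
Cross product v₁ × v₂ gives the pole to the plane: n ∝ (0.156, 0.090, 0.070).
Dip δ = arctan(|n_h|/n_z) = arctan(0.180/0.070) = 68.7°.
Dip direction = azimuth of (n_x, n_y) = atan2(0.156, 0.090) = 60°.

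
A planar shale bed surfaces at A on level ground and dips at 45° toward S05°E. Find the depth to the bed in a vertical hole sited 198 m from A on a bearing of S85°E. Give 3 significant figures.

34.4 m

The hole lies 80° from the dip direction, so the down-dip offset is 198 × cos 80° = 34.38 m.
Depth = down-dip offset × tan(dip) = 34.38 × tan 45° = 34.38 × 1.0000
Depth = 34.38 m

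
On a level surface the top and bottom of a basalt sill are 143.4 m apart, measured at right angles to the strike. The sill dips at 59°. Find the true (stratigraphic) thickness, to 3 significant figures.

123 m

True thickness t = w · sin(dip) = 143.4 × sin 59°
t = 143.4 × 0.8572 = 122.918 m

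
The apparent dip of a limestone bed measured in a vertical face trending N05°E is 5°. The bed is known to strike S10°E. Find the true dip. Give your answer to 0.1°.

18.7°

β = acute angle between strike S10°E and section N05°E = 15°.
tan δ = tan α / sin β = tan 5° / sin 15° = 0.0875 / 0.2588 = 0.3380
true dip = arctan 0.3380 = 18.68°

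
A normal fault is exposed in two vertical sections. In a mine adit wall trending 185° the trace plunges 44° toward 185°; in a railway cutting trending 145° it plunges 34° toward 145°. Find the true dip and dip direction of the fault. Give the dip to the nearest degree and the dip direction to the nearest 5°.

Represent each trace as a vector plunging at its apparent dip toward its trend (east-north-up frame): v₁ = (-0.063, -0.717, -0.695), v₂ = (0.476, -0.679, -0.559).
The plane normal is n = v₁ × v₂ ∝ (-0.071, -0.365, 0.383).
tan δ = √(n_x²+n_y²)/n_z = 0.372/0.383, so δ = 44.2°.
The horizontal component of n points toward azimuth atan2(n_x, n_y) = 191°, the dip direction.

true dip 44°, dip direction 190°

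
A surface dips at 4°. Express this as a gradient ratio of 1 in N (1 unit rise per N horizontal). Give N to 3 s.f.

1 : N means tan θ = 1/N, so N = 1/tan 4° = 1/0.0699

1 in 14.3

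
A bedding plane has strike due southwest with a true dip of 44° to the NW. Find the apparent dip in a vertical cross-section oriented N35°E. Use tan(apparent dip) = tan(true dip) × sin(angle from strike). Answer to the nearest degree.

The strike is due southwest and the section trends N35°E; the acute angle between them is β = 10°.
tan(apparent dip) = tan 44° · sin 10° = 0.1677
α = arctan(0.1677) = 9.52°

10°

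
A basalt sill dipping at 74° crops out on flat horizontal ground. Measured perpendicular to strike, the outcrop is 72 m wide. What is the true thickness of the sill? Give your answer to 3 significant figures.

True thickness t = w · sin(dip) = 72 × sin 74°
t = 72 × 0.9613 = 69.211 m

69.2 m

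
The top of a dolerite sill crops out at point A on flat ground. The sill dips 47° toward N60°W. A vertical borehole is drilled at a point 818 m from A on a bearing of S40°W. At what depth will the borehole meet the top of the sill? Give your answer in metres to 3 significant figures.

The hole lies 80° from the dip direction, so the down-dip offset is 818 × cos 80° = 142.04 m.
Depth = down-dip offset × tan(dip) = 142.04 × tan 47° = 142.04 × 1.0724
Depth = 152.32 m

152 m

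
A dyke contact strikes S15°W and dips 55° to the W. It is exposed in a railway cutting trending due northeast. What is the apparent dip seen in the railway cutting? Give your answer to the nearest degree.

36°

The section lies 30° from the strike.
tan(apparent dip) = tan 55° · sin 30° = 0.7141
α = arctan(0.7141) = 35.53°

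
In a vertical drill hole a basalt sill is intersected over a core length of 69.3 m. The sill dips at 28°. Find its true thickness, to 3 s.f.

True thickness t = h · cos(dip) = 69.3 × cos 28°
t = 69.3 × 0.8829 = 61.188 m

61.2 m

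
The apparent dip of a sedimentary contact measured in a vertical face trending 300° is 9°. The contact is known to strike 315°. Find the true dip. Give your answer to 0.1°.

The section is 15° from the strike.
tan(true dip) = tan 9° / sin 15° = 0.6120
δ = arctan(0.6120) = 31.46°

31.5°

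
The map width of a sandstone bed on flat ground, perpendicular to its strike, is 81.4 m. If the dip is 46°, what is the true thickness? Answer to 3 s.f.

True thickness t = w · sin(dip) = 81.4 × sin 46°
t = 81.4 × 0.7193 = 58.554 m

58.6 m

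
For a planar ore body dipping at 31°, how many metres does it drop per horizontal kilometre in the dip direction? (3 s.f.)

601 m

drop per km = 1000 × tan 31° = 1000 × 0.6009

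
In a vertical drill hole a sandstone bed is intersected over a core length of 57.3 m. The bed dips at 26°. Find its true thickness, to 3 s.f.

True thickness t = h · cos(dip) = 57.3 × cos 26°
t = 57.3 × 0.8988 = 51.501 m

51.5 m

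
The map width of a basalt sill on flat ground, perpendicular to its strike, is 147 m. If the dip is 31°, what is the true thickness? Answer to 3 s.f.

75.7 m

True thickness t = w · sin(dip) = 147 × sin 31°
t = 147 × 0.5150 = 75.711 m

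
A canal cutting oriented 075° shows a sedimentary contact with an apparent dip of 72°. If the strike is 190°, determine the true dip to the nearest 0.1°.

73.6°

β = acute angle between strike 190° and section 075° = 65°.
tan δ = tan α / sin β = tan 72° / sin 65° = 3.0777 / 0.9063 = 3.3958
true dip = arctan 3.3958 = 73.59°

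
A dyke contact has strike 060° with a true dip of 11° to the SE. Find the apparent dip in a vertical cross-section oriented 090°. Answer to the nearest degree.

The strike is 060° and the section trends 090°; the acute angle between them is β = 30°.
tan(apparent dip) = tan 11° · sin 30° = 0.0972
α = arctan(0.0972) = 5.55°

6°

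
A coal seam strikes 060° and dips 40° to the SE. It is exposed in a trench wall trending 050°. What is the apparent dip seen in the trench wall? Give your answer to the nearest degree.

The strike is 060° and the section trends 050°; the acute angle between them is β = 10°.
tan(apparent dip) = tan 40° · sin 10° = 0.1457
α = arctan(0.1457) = 8.29°

8°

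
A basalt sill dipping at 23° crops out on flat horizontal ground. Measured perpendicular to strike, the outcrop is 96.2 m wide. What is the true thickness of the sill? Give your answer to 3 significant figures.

37.6 m

True thickness t = w · sin(dip) = 96.2 × sin 23°
t = 96.2 × 0.3907 = 37.588 m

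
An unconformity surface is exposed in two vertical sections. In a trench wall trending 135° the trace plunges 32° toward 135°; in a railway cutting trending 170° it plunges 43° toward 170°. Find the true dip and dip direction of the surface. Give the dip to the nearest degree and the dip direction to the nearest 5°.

true dip 44°, dip direction 185°

Represent each trace as a vector plunging at its apparent dip toward its trend (east-north-up frame): v₁ = (0.600, -0.600, -0.530), v₂ = (0.127, -0.720, -0.682).
Cross product v₁ × v₂ gives the pole to the plane: n ∝ (-0.027, -0.342, 0.356).
tan δ = √(n_x²+n_y²)/n_z = 0.343/0.356, so δ = 43.9°.
Dip direction = azimuth of (n_x, n_y) = atan2(-0.027, -0.342) = 185°.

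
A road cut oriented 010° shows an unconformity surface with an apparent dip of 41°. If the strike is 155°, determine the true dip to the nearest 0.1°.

β = acute angle between strike 155° and section 010° = 35°.
tan(true dip) = tan 41° / sin 35° = 1.5156
δ = arctan(1.5156) = 56.58°

56.6°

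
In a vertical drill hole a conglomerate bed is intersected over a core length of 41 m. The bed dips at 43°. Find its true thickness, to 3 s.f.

True thickness t = h · cos(dip) = 41 × cos 43°
t = 41 × 0.7314 = 29.986 m

30.0 m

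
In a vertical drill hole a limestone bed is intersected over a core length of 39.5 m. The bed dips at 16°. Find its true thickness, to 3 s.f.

True thickness t = h · cos(dip) = 39.5 × cos 16°
t = 39.5 × 0.9613 = 37.970 m

38.0 m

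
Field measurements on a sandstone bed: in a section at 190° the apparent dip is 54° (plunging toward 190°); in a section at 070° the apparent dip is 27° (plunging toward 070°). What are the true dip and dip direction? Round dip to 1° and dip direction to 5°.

true dip 63°, dip direction 145°

The two traces are lines in the plane: v₁ = (sin 190°·cos 54°, cos 190°·cos 54°, −sin 54°), v₂ = (sin 70°·cos 27°, cos 70°·cos 27°, −sin 27°).
Cross product v₁ × v₂ gives the pole to the plane: n ∝ (0.509, -0.724, 0.454).
True dip = arccos(n_z / |n|) = arccos(0.4561) = 62.9°.
Dip direction = azimuth of (n_x, n_y) = atan2(0.509, -0.724) = 145°.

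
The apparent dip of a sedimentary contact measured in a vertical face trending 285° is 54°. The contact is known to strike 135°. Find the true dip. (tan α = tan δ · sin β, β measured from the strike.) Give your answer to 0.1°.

70.0°

The section is 30° from the strike.
tan(true dip) = tan 54° / sin 30° = 2.7528
true dip = arctan 2.7528 = 70.04°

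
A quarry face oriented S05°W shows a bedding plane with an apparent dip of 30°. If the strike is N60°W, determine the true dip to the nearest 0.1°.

β = acute angle between strike N60°W and section S05°W = 65°.
tan(true dip) = tan 30° / sin 65° = 0.6370
δ = arctan(0.6370) = 32.50°

32.5°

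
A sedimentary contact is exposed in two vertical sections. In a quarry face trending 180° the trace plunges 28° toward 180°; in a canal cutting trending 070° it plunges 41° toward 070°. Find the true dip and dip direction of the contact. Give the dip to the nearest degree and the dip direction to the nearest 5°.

Each apparent-dip line lies in the plane. As unit vectors (x east, y north, z up), v₁ plunges 28°→180° and v₂ plunges 41°→070°.
Cross product v₁ × v₂ gives the pole to the plane: n ∝ (0.700, -0.333, 0.626).
tan δ = √(n_x²+n_y²)/n_z = 0.776/0.626, so δ = 51.1°.
The horizontal component of n points toward azimuth atan2(n_x, n_y) = 115°, the dip direction.

true dip 51°, dip direction 115°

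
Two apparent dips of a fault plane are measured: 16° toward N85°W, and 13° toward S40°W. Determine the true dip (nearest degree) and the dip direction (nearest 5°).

true dip 17°, dip direction 260°

The two traces are lines in the plane: v₁ = (sin 275°·cos 16°, cos 275°·cos 16°, −sin 16°), v₂ = (sin 220°·cos 13°, cos 220°·cos 13°, −sin 13°).
Cross product v₁ × v₂ gives the pole to the plane: n ∝ (-0.225, -0.043, 0.767).
True dip = arccos(n_z / |n|) = arccos(0.9584) = 16.6°.
Dip direction = azimuth of (n_x, n_y) = atan2(-0.225, -0.043) = 259°.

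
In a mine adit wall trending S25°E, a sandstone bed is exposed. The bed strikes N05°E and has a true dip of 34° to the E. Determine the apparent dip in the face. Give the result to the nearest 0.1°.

18.6°

The strike is N05°E and the section trends S25°E; the acute angle between them is β = 30°.
tan(apparent dip) = tan 34° · sin 30° = 0.3373
α = arctan(0.3373) = 18.64°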